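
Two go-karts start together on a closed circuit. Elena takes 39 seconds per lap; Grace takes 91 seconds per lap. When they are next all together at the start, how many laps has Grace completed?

3 laps

They are all back at their starting positions together after one LCM of the periods.
39 = 3 × 13
91 = 7 × 13
LCM(39, 91) = 3 × 7 × 13 = 273.
Laps for period 91: 273 / 91 = 3.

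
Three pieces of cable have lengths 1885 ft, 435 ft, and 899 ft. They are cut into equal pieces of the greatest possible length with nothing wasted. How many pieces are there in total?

Piece length = gcd(1885, 435, 899).
1885 = 5 × 13 × 29
435 = 3 × 5 × 29
899 = 29 × 31
gcd(1885, 435, 899) = 29.
Total pieces = 1885/29 + 435/29 + 899/29 = 65 + 15 + 31 = 111.

111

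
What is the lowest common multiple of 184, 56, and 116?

184 = 2^3 × 23
56 = 2^3 × 7
116 = 2^2 × 29
LCM(184, 56, 116) = 2^3 × 7 × 23 × 29 = 37352.

37352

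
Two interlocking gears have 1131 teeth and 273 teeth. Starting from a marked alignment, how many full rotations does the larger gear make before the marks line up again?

7 rotations

All finish a whole number of cycles simultaneously at t = LCM of the periods.
1131 = 3 × 13 × 29
273 = 3 × 7 × 13
LCM(1131, 273) = 3 × 7 × 13 × 29 = 7917.
Rotations for period 1131: 7917 / 1131 = 7.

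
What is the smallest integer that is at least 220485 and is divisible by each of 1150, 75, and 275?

The integer must be a common multiple of 1150, 75, and 275, so a multiple of their LCM.
1150 = 2 × 5^2 × 23
75 = 3 × 5^2
275 = 5^2 × 11
LCM(1150, 75, 275) = 2 × 3 × 5^2 × 11 × 23 = 37950.
Smallest multiple of 37950 that is ≥ 220485: ⌈220485/37950⌉ × 37950 = 6 × 37950 = 227700.

227700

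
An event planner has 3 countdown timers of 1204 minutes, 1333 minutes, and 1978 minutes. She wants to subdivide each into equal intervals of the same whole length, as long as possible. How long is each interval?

43 minutes

The interval must divide each timer length; the longest such is the gcd.
1204 = 2^2 × 7 × 43
1333 = 31 × 43
1978 = 2 × 23 × 43
gcd(1204, 1333, 1978) = 43.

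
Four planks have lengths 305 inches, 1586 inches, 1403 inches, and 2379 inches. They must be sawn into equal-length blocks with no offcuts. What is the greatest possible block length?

The block length must divide every plank, so the greatest is gcd(305, 1586, 1403, 2379).
305 = 5 × 61
1586 = 2 × 13 × 61
1403 = 23 × 61
2379 = 3 × 13 × 61
gcd(305, 1586, 1403, 2379) = 61.

61 inches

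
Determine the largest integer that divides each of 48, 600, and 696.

48 = 2^4 × 3
600 = 2^3 × 3 × 5^2
696 = 2^3 × 3 × 29
gcd(48, 600, 696) = 2^3 × 3 = 24.

24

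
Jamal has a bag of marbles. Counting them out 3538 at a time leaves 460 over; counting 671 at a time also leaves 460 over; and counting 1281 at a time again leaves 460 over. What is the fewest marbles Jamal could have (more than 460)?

817738

N − 460 must be a common multiple of 3538, 671, and 1281.
3538 = 2 × 29 × 61
671 = 11 × 61
1281 = 3 × 7 × 61
LCM(3538, 671, 1281) = 2 × 3 × 7 × 11 × 29 × 61 = 817278.
Smallest N > 460 is LCM + 460 = 817278 + 460 = 817738.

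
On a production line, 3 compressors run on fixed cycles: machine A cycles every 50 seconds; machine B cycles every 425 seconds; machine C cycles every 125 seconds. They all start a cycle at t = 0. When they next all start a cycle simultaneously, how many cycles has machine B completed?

10 cycles

The first common completion time is the LCM of the periods.
50 = 2 × 5^2
425 = 5^2 × 17
125 = 5^3
LCM(50, 425, 125) = 2 × 5^3 × 17 = 4250.
Cycles for period 425: 4250 / 425 = 10.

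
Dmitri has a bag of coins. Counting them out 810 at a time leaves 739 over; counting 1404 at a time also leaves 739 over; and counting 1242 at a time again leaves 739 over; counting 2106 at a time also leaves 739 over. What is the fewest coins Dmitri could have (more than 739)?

N − 739 must be a common multiple of 810, 1404, 1242, and 2106.
810 = 2 × 3^4 × 5
1404 = 2^2 × 3^3 × 13
1242 = 2 × 3^3 × 23
2106 = 2 × 3^4 × 13
LCM(810, 1404, 1242, 2106) = 2^2 × 3^4 × 5 × 13 × 23 = 484380.
Smallest N > 739 is LCM + 739 = 484380 + 739 = 485119.

485119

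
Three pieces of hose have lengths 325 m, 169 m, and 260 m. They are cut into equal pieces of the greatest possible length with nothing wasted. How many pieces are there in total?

Piece length = gcd(325, 169, 260).
325 = 5^2 × 13
169 = 13^2
260 = 2^2 × 5 × 13
gcd(325, 169, 260) = 13.
Total pieces = 325/13 + 169/13 + 260/13 = 25 + 13 + 20 = 58.

58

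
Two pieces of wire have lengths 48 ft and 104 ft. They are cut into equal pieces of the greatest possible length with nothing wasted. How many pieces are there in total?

19

Piece length = gcd(48, 104).
48 = 2^4 × 3
104 = 2^3 × 13
gcd(48, 104) = 2^3 = 8.
Total pieces = 48/8 + 104/8 = 6 + 13 = 19.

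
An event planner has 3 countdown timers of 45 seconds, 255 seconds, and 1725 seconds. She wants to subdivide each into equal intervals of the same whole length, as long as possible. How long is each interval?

The interval must divide each timer length; the longest such is the gcd.
45 = 3^2 × 5
255 = 3 × 5 × 17
1725 = 3 × 5^2 × 23
gcd(45, 255, 1725) = 3 × 5 = 15.

15 seconds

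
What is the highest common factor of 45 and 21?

45 = 3^2 × 5
21 = 3 × 7
gcd(45, 21) = 3.

3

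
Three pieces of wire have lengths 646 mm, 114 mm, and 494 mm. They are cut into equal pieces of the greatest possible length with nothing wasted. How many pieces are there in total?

Piece length = gcd(646, 114, 494).
646 = 2 × 17 × 19
114 = 2 × 3 × 19
494 = 2 × 13 × 19
gcd(646, 114, 494) = 2 × 19 = 38.
Total pieces = 646/38 + 114/38 + 494/38 = 17 + 3 + 13 = 33.

33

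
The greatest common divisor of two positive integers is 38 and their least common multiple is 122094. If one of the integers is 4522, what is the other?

1026

For two integers, gcd × lcm = product, so the other is (38 × 122094) / 4522 = 4639572 / 4522 = 1026.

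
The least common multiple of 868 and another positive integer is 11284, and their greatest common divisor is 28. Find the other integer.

364

gcd × lcm = product of the two integers, so the other integer is (28 × 11284) / 868 = 364.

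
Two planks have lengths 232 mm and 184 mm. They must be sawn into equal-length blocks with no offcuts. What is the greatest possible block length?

8 mm

By the Euclidean algorithm:
232 = 1 × 184 + 48
184 = 3 × 48 + 40
48 = 1 × 40 + 8
40 = 5 × 8 + 0
gcd(232, 184) = 8.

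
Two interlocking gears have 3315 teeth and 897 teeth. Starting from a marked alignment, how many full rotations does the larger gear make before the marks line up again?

23 rotations

The first common completion time is the LCM of the periods.
3315 = 3 × 5 × 13 × 17
897 = 3 × 13 × 23
LCM(3315, 897) = 3 × 5 × 13 × 17 × 23 = 76245.
Rotations for period 3315: 76245 / 3315 = 23.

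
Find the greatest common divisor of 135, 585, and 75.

15

135 = 3^3 × 5
585 = 3^2 × 5 × 13
75 = 3 × 5^2
gcd(135, 585, 75) = 3 × 5 = 15.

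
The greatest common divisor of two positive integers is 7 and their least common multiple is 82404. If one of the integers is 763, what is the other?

For two integers, gcd × lcm = product, so the other is (7 × 82404) / 763 = 576828 / 763 = 756.

756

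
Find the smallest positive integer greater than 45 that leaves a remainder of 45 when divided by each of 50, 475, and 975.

N − 45 must be a common multiple of 50, 475, and 975.
50 = 2 × 5^2
475 = 5^2 × 19
975 = 3 × 5^2 × 13
LCM(50, 475, 975) = 2 × 3 × 5^2 × 13 × 19 = 37050.
Smallest N > 45 is LCM + 45 = 37050 + 45 = 37095.

37095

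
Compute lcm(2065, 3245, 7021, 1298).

2065 = 5 × 7 × 59
3245 = 5 × 11 × 59
7021 = 7 × 17 × 59
1298 = 2 × 11 × 59
LCM(2065, 3245, 7021, 1298) = 2 × 5 × 7 × 11 × 17 × 59 = 772310.

772310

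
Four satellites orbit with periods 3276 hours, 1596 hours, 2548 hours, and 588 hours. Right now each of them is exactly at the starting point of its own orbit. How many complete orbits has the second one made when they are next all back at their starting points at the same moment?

The first common completion time is the LCM of the periods.
3276 = 2^2 × 3^2 × 7 × 13
1596 = 2^2 × 3 × 7 × 19
2548 = 2^2 × 7^2 × 13
588 = 2^2 × 3 × 7^2
LCM(3276, 1596, 2548, 588) = 2^2 × 3^2 × 7^2 × 13 × 19 = 435708.
Orbits for period 1596: 435708 / 1596 = 273.

273 orbits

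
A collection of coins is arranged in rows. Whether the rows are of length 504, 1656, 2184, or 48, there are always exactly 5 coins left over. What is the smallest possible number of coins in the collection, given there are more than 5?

N − 5 must be a common multiple of 504, 1656, 2184, and 48.
504 = 2^3 × 3^2 × 7
1656 = 2^3 × 3^2 × 23
2184 = 2^3 × 3 × 7 × 13
48 = 2^4 × 3
LCM(504, 1656, 2184, 48) = 2^4 × 3^2 × 7 × 13 × 23 = 301392.
Smallest N > 5 is LCM + 5 = 301392 + 5 = 301397.

301397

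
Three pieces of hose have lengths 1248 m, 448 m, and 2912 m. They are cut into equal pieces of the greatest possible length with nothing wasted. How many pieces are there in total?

144

Piece length = gcd(1248, 448, 2912).
1248 = 2^5 × 3 × 13
448 = 2^6 × 7
2912 = 2^5 × 7 × 13
gcd(1248, 448, 2912) = 2^5 = 32.
Total pieces = 1248/32 + 448/32 + 2912/32 = 39 + 14 + 91 = 144.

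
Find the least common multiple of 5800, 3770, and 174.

5800 = 2^3 × 5^2 × 29
3770 = 2 × 5 × 13 × 29
174 = 2 × 3 × 29
LCM(5800, 3770, 174) = 2^3 × 3 × 5^2 × 13 × 29 = 226200.

226200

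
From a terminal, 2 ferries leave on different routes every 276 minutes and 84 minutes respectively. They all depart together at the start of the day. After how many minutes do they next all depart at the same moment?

1932 minutes

They coincide at every common multiple of the periods; the first is the LCM.
276 = 2^2 × 3 × 23
84 = 2^2 × 3 × 7
LCM(276, 84) = 2^2 × 3 × 7 × 23 = 1932.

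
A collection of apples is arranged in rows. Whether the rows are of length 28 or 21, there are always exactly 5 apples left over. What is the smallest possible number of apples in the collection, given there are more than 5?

89

N − 5 must be a common multiple of 28 and 21.
28 = 2^2 × 7
21 = 3 × 7
LCM(28, 21) = 2^2 × 3 × 7 = 84.
Smallest N > 5 is LCM + 5 = 84 + 5 = 89.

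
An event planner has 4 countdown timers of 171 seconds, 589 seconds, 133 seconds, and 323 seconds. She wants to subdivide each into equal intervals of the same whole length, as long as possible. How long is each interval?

19 seconds

The interval must divide each timer length; the longest such is the gcd.
171 = 3^2 × 19
589 = 19 × 31
133 = 7 × 19
323 = 17 × 19
gcd(171, 589, 133, 323) = 19.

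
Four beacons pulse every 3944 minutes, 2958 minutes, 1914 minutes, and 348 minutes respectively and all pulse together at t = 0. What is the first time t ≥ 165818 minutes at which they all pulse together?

260304 minutes

Joint pulses occur at multiples of LCM(3944, 2958, 1914, 348).
3944 = 2^3 × 17 × 29
2958 = 2 × 3 × 17 × 29
1914 = 2 × 3 × 11 × 29
348 = 2^2 × 3 × 29
LCM(3944, 2958, 1914, 348) = 2^3 × 3 × 11 × 17 × 29 = 130152.
Smallest multiple of 130152 that is ≥ 165818: ⌈165818/130152⌉ × 130152 = 2 × 130152 = 260304.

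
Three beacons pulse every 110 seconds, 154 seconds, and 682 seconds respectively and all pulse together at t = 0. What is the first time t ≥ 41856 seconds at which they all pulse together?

47740 seconds

Joint pulses occur at multiples of LCM(110, 154, 682).
110 = 2 × 5 × 11
154 = 2 × 7 × 11
682 = 2 × 11 × 31
LCM(110, 154, 682) = 2 × 5 × 7 × 11 × 31 = 23870.
Smallest multiple of 23870 that is ≥ 41856: ⌈41856/23870⌉ × 23870 = 2 × 23870 = 47740.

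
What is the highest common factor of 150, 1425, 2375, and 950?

25

150 = 2 × 3 × 5^2
1425 = 3 × 5^2 × 19
2375 = 5^3 × 19
950 = 2 × 5^2 × 19
gcd(150, 1425, 2375, 950) = 5^2 = 25.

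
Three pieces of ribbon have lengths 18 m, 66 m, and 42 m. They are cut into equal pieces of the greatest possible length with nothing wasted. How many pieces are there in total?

21

Piece length = gcd(18, 66, 42).
18 = 2 × 3^2
66 = 2 × 3 × 11
42 = 2 × 3 × 7
gcd(18, 66, 42) = 2 × 3 = 6.
Total pieces = 18/6 + 66/6 + 42/6 = 3 + 11 + 7 = 21.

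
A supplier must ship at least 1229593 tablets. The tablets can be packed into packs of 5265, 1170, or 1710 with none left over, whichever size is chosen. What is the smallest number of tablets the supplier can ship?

The number of tablets must be a common multiple of 5265, 1170, and 1710, so a multiple of their LCM.
5265 = 3^4 × 5 × 13
1170 = 2 × 3^2 × 5 × 13
1710 = 2 × 3^2 × 5 × 19
LCM(5265, 1170, 1710) = 2 × 3^4 × 5 × 13 × 19 = 200070.
Smallest multiple of 200070 that is ≥ 1229593: ⌈1229593/200070⌉ × 200070 = 7 × 200070 = 1400490.

1400490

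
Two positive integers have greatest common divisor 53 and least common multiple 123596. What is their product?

6550588

For any two positive integers, gcd × lcm = product = 53 × 123596 = 6550588.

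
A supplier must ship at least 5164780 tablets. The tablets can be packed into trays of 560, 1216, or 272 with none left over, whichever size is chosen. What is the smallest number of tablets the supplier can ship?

5788160

The number of tablets must be a common multiple of 560, 1216, and 272, so a multiple of their LCM.
560 = 2^4 × 5 × 7
1216 = 2^6 × 19
272 = 2^4 × 17
LCM(560, 1216, 272) = 2^6 × 5 × 7 × 17 × 19 = 723520.
Smallest multiple of 723520 that is ≥ 5164780: ⌈5164780/723520⌉ × 723520 = 8 × 723520 = 5788160.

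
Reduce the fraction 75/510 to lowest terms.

5/34

75 = 3 × 5^2
510 = 2 × 3 × 5 × 17
gcd(75, 510) = 3 × 5 = 15.
Divide numerator and denominator by 15: 75/510 = 5/34.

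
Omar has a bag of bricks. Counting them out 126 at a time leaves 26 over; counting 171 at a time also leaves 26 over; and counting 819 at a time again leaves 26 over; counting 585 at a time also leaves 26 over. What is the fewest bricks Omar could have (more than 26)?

155636

N − 26 must be a common multiple of 126, 171, 819, and 585.
126 = 2 × 3^2 × 7
171 = 3^2 × 19
819 = 3^2 × 7 × 13
585 = 3^2 × 5 × 13
LCM(126, 171, 819, 585) = 2 × 3^2 × 5 × 7 × 13 × 19 = 155610.
Smallest N > 26 is LCM + 26 = 155610 + 26 = 155636.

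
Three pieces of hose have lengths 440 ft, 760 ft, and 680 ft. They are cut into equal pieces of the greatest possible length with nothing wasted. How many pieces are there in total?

Piece length = gcd(440, 760, 680).
440 = 2^3 × 5 × 11
760 = 2^3 × 5 × 19
680 = 2^3 × 5 × 17
gcd(440, 760, 680) = 2^3 × 5 = 40.
Total pieces = 440/40 + 760/40 + 680/40 = 11 + 19 + 17 = 47.

47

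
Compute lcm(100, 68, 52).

100 = 2^2 × 5^2
68 = 2^2 × 17
52 = 2^2 × 13
LCM(100, 68, 52) = 2^2 × 5^2 × 13 × 17 = 22100.

22100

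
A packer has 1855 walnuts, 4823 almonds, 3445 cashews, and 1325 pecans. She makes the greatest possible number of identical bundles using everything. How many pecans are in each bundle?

Number of bundles = gcd(1855, 4823, 3445, 1325).
1855 = 5 × 7 × 53
4823 = 7 × 13 × 53
3445 = 5 × 13 × 53
1325 = 5^2 × 53
gcd(1855, 4823, 3445, 1325) = 53.
pecans per bundle = 1325 / 53 = 25.

25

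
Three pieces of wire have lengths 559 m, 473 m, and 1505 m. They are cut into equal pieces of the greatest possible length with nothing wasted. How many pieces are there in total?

Piece length = gcd(559, 473, 1505).
559 = 13 × 43
473 = 11 × 43
1505 = 5 × 7 × 43
gcd(559, 473, 1505) = 43.
Total pieces = 559/43 + 473/43 + 1505/43 = 13 + 11 + 35 = 59.

59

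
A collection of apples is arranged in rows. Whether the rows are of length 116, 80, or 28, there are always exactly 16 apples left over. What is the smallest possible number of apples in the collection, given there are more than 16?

16256

N − 16 must be a common multiple of 116, 80, and 28.
116 = 2^2 × 29
80 = 2^4 × 5
28 = 2^2 × 7
LCM(116, 80, 28) = 2^4 × 5 × 7 × 29 = 16240.
Smallest N > 16 is LCM + 16 = 16240 + 16 = 16256.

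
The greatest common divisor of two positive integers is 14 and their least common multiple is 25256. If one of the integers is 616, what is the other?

For two integers, gcd × lcm = product, so the other is (14 × 25256) / 616 = 353584 / 616 = 574.

574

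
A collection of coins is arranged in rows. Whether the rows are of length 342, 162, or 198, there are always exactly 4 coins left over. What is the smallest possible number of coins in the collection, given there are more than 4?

33862

N − 4 must be a common multiple of 342, 162, and 198.
342 = 2 × 3^2 × 19
162 = 2 × 3^4
198 = 2 × 3^2 × 11
LCM(342, 162, 198) = 2 × 3^4 × 11 × 19 = 33858.
Smallest N > 4 is LCM + 4 = 33858 + 4 = 33862.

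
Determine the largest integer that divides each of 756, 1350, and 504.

756 = 2^2 × 3^3 × 7
1350 = 2 × 3^3 × 5^2
504 = 2^3 × 3^2 × 7
gcd(756, 1350, 504) = 2 × 3^2 = 18.

18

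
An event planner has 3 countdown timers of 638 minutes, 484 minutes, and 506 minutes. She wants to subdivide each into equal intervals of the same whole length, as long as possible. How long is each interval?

The interval must divide each timer length; the longest such is the gcd.
638 = 2 × 11 × 29
484 = 2^2 × 11^2
506 = 2 × 11 × 23
gcd(638, 484, 506) = 2 × 11 = 22.

22 minutes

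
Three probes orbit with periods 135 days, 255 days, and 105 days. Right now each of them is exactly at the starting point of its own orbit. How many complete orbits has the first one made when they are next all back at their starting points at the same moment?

All finish a whole number of cycles simultaneously at t = LCM of the periods.
135 = 3^3 × 5
255 = 3 × 5 × 17
105 = 3 × 5 × 7
LCM(135, 255, 105) = 3^3 × 5 × 7 × 17 = 16065.
Orbits for period 135: 16065 / 135 = 119.

119 orbits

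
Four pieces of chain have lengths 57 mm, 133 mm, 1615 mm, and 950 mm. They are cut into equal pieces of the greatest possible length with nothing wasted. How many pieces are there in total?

145

Piece length = gcd(57, 133, 1615, 950).
57 = 3 × 19
133 = 7 × 19
1615 = 5 × 17 × 19
950 = 2 × 5^2 × 19
gcd(57, 133, 1615, 950) = 19.
Total pieces = 57/19 + 133/19 + 1615/19 + 950/19 = 3 + 7 + 85 + 50 = 145.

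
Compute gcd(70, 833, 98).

7

70 = 2 × 5 × 7
833 = 7^2 × 17
98 = 2 × 7^2
gcd(70, 833, 98) = 7.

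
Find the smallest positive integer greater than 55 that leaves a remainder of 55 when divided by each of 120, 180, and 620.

N − 55 must be a common multiple of 120, 180, and 620.
120 = 2^3 × 3 × 5
180 = 2^2 × 3^2 × 5
620 = 2^2 × 5 × 31
LCM(120, 180, 620) = 2^3 × 3^2 × 5 × 31 = 11160.
Smallest N > 55 is LCM + 55 = 11160 + 55 = 11215.

11215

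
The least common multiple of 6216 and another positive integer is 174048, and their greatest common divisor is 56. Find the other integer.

gcd × lcm = product of the two integers, so the other integer is (56 × 174048) / 6216 = 1568.

1568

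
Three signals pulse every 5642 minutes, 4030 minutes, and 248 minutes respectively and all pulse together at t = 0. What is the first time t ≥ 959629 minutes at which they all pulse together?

1015560 minutes

Joint pulses occur at multiples of LCM(5642, 4030, 248).
5642 = 2 × 7 × 13 × 31
4030 = 2 × 5 × 13 × 31
248 = 2^3 × 31
LCM(5642, 4030, 248) = 2^3 × 5 × 7 × 13 × 31 = 112840.
Smallest multiple of 112840 that is ≥ 959629: ⌈959629/112840⌉ × 112840 = 9 × 112840 = 1015560.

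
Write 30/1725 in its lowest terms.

30 = 2 × 3 × 5
1725 = 3 × 5^2 × 23
gcd(30, 1725) = 3 × 5 = 15.
Divide numerator and denominator by 15: 30/1725 = 2/115.

2/115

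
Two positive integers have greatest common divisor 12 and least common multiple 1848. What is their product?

For any two positive integers, gcd × lcm = product = 12 × 1848 = 22176.

22176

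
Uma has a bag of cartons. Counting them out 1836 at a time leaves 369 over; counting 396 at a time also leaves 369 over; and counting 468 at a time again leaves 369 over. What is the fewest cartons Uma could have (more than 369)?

N − 369 must be a common multiple of 1836, 396, and 468.
1836 = 2^2 × 3^3 × 17
396 = 2^2 × 3^2 × 11
468 = 2^2 × 3^2 × 13
LCM(1836, 396, 468) = 2^2 × 3^3 × 11 × 13 × 17 = 262548.
Smallest N > 369 is LCM + 369 = 262548 + 369 = 262917.

262917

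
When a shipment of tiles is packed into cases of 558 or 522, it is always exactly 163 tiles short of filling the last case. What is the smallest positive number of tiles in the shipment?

16019

Being 163 short of a full case of size k means N ≡ −163 (mod k), i.e. N + 163 is a multiple of each size.
558 = 2 × 3^2 × 31
522 = 2 × 3^2 × 29
LCM(558, 522) = 2 × 3^2 × 29 × 31 = 16182.
Smallest positive N is 16182 − 163 = 16019.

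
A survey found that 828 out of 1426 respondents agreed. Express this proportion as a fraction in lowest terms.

18/31

828 = 2^2 × 3^2 × 23
1426 = 2 × 23 × 31
gcd(828, 1426) = 2 × 23 = 46.
Divide numerator and denominator by 46: 828/1426 = 18/31.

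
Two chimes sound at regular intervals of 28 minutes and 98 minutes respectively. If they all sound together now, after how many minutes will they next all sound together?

We need the least common multiple of the intervals.
28 = 2^2 × 7
98 = 2 × 7^2
LCM(28, 98) = 2^2 × 7^2 = 196.

196 minutes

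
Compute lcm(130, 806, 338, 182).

366730

130 = 2 × 5 × 13
806 = 2 × 13 × 31
338 = 2 × 13^2
182 = 2 × 7 × 13
LCM(130, 806, 338, 182) = 2 × 5 × 7 × 13^2 × 31 = 366730.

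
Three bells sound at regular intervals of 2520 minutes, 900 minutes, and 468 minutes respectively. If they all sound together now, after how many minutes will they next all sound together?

They coincide at every common multiple of the periods; the first is the LCM.
2520 = 2^3 × 3^2 × 5 × 7
900 = 2^2 × 3^2 × 5^2
468 = 2^2 × 3^2 × 13
LCM(2520, 900, 468) = 2^3 × 3^2 × 5^2 × 7 × 13 = 163800.

163800 minutes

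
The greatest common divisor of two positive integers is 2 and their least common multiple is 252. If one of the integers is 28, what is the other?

18

For two integers, gcd × lcm = product, so the other is (2 × 252) / 28 = 504 / 28 = 18.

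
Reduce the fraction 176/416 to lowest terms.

11/26

176 = 2^4 × 11
416 = 2^5 × 13
gcd(176, 416) = 2^4 = 16.
Divide numerator and denominator by 16: 176/416 = 11/26.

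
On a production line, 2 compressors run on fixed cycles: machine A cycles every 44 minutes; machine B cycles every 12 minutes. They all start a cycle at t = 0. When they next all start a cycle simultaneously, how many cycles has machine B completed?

They are all back at their starting positions together after one LCM of the periods.
44 = 2^2 × 11
12 = 2^2 × 3
LCM(44, 12) = 2^2 × 3 × 11 = 132.
Cycles for period 12: 132 / 12 = 11.

11 cycles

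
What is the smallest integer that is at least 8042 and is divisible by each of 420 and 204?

The integer must be a common multiple of 420 and 204, so a multiple of their LCM.
420 = 2^2 × 3 × 5 × 7
204 = 2^2 × 3 × 17
LCM(420, 204) = 2^2 × 3 × 5 × 7 × 17 = 7140.
Smallest multiple of 7140 that is ≥ 8042: ⌈8042/7140⌉ × 7140 = 2 × 7140 = 14280.

14280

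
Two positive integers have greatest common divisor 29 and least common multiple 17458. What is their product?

506282

For any two positive integers, gcd × lcm = product = 29 × 17458 = 506282.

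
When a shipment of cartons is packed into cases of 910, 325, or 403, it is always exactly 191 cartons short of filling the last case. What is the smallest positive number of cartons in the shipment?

140859

Being 191 short of a full case of size k means N ≡ −191 (mod k), i.e. N + 191 is a multiple of each size.
910 = 2 × 5 × 7 × 13
325 = 5^2 × 13
403 = 13 × 31
LCM(910, 325, 403) = 2 × 5^2 × 7 × 13 × 31 = 141050.
Smallest positive N is 141050 − 191 = 140859.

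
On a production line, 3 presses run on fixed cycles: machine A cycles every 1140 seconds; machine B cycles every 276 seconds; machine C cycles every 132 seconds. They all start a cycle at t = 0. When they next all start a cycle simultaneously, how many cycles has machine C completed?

2185 cycles

All finish a whole number of cycles simultaneously at t = LCM of the periods.
1140 = 2^2 × 3 × 5 × 19
276 = 2^2 × 3 × 23
132 = 2^2 × 3 × 11
LCM(1140, 276, 132) = 2^2 × 3 × 5 × 11 × 19 × 23 = 288420.
Cycles for period 132: 288420 / 132 = 2185.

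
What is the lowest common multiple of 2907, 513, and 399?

61047

2907 = 3^2 × 17 × 19
513 = 3^3 × 19
399 = 3 × 7 × 19
LCM(2907, 513, 399) = 3^3 × 7 × 17 × 19 = 61047.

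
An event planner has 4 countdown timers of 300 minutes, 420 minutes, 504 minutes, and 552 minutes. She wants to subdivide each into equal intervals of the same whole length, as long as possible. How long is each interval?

12 minutes

The interval must divide each timer length; the longest such is the gcd.
300 = 2^2 × 3 × 5^2
420 = 2^2 × 3 × 5 × 7
504 = 2^3 × 3^2 × 7
552 = 2^3 × 3 × 23
gcd(300, 420, 504, 552) = 2^2 × 3 = 12.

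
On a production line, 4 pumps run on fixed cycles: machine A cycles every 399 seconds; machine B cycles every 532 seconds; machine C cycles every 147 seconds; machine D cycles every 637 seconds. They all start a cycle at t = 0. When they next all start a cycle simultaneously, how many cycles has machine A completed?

All finish a whole number of cycles simultaneously at t = LCM of the periods.
399 = 3 × 7 × 19
532 = 2^2 × 7 × 19
147 = 3 × 7^2
637 = 7^2 × 13
LCM(399, 532, 147, 637) = 2^2 × 3 × 7^2 × 13 × 19 = 145236.
Cycles for period 399: 145236 / 399 = 364.

364 cycles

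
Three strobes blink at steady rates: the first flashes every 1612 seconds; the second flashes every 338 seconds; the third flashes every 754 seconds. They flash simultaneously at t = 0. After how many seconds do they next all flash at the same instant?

We need the least common multiple of the intervals.
1612 = 2^2 × 13 × 31
338 = 2 × 13^2
754 = 2 × 13 × 29
LCM(1612, 338, 754) = 2^2 × 13^2 × 29 × 31 = 607724.

607724 seconds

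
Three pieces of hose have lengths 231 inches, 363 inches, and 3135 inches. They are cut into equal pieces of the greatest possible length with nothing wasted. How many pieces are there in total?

Piece length = gcd(231, 363, 3135).
231 = 3 × 7 × 11
363 = 3 × 11^2
3135 = 3 × 5 × 11 × 19
gcd(231, 363, 3135) = 3 × 11 = 33.
Total pieces = 231/33 + 363/33 + 3135/33 = 7 + 11 + 95 = 113.

113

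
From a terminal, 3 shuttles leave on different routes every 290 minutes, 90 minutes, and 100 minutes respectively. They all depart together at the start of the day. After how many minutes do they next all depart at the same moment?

They coincide at every common multiple of the periods; the first is the LCM.
290 = 2 × 5 × 29
90 = 2 × 3^2 × 5
100 = 2^2 × 5^2
LCM(290, 90, 100) = 2^2 × 3^2 × 5^2 × 29 = 26100.

26100 minutes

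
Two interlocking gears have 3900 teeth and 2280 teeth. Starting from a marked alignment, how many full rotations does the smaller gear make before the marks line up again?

The first common completion time is the LCM of the periods.
3900 = 2^2 × 3 × 5^2 × 13
2280 = 2^3 × 3 × 5 × 19
LCM(3900, 2280) = 2^3 × 3 × 5^2 × 13 × 19 = 148200.
Rotations for period 2280: 148200 / 2280 = 65.

65 rotations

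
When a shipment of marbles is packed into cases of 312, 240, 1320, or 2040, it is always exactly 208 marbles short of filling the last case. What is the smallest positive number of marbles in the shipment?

Being 208 short of a full case of size k means N ≡ −208 (mod k), i.e. N + 208 is a multiple of each size.
312 = 2^3 × 3 × 13
240 = 2^4 × 3 × 5
1320 = 2^3 × 3 × 5 × 11
2040 = 2^3 × 3 × 5 × 17
LCM(312, 240, 1320, 2040) = 2^4 × 3 × 5 × 11 × 13 × 17 = 583440.
Smallest positive N is 583440 − 208 = 583232.

583232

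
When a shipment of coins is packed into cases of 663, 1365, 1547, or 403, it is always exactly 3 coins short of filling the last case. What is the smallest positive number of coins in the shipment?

719352

Being 3 short of a full case of size k means N ≡ −3 (mod k), i.e. N + 3 is a multiple of each size.
663 = 3 × 13 × 17
1365 = 3 × 5 × 7 × 13
1547 = 7 × 13 × 17
403 = 13 × 31
LCM(663, 1365, 1547, 403) = 3 × 5 × 7 × 13 × 17 × 31 = 719355.
Smallest positive N is 719355 − 3 = 719352.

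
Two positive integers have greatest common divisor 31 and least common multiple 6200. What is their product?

For any two positive integers, gcd × lcm = product = 31 × 6200 = 192200.

192200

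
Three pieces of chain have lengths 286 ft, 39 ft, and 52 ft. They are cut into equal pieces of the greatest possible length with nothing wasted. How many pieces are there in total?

Piece length = gcd(286, 39, 52).
286 = 2 × 11 × 13
39 = 3 × 13
52 = 2^2 × 13
gcd(286, 39, 52) = 13.
Total pieces = 286/13 + 39/13 + 52/13 = 22 + 3 + 4 = 29.

29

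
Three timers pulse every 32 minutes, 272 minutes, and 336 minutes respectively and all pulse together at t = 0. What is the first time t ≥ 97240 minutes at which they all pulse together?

Joint pulses occur at multiples of LCM(32, 272, 336).
32 = 2^5
272 = 2^4 × 17
336 = 2^4 × 3 × 7
LCM(32, 272, 336) = 2^5 × 3 × 7 × 17 = 11424.
Smallest multiple of 11424 that is ≥ 97240: ⌈97240/11424⌉ × 11424 = 9 × 11424 = 102816.

102816 minutes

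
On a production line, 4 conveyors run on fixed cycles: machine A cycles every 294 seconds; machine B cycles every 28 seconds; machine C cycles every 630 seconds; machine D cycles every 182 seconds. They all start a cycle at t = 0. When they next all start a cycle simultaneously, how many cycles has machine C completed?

All finish a whole number of cycles simultaneously at t = LCM of the periods.
294 = 2 × 3 × 7^2
28 = 2^2 × 7
630 = 2 × 3^2 × 5 × 7
182 = 2 × 7 × 13
LCM(294, 28, 630, 182) = 2^2 × 3^2 × 5 × 7^2 × 13 = 114660.
Cycles for period 630: 114660 / 630 = 182.

182 cycles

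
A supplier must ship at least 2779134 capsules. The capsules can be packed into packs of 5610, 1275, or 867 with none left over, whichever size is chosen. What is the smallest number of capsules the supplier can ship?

The number of capsules must be a common multiple of 5610, 1275, and 867, so a multiple of their LCM.
5610 = 2 × 3 × 5 × 11 × 17
1275 = 3 × 5^2 × 17
867 = 3 × 17^2
LCM(5610, 1275, 867) = 2 × 3 × 5^2 × 11 × 17^2 = 476850.
Smallest multiple of 476850 that is ≥ 2779134: ⌈2779134/476850⌉ × 476850 = 6 × 476850 = 2861100.

2861100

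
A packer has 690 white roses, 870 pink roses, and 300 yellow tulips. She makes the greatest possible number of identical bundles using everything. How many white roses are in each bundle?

23

Number of bundles = gcd(690, 870, 300).
690 = 2 × 3 × 5 × 23
870 = 2 × 3 × 5 × 29
300 = 2^2 × 3 × 5^2
gcd(690, 870, 300) = 2 × 3 × 5 = 30.
white roses per bundle = 690 / 30 = 23.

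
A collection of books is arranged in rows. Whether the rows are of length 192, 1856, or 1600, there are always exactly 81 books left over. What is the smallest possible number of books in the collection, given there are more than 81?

139281

N − 81 must be a common multiple of 192, 1856, and 1600.
192 = 2^6 × 3
1856 = 2^6 × 29
1600 = 2^6 × 5^2
LCM(192, 1856, 1600) = 2^6 × 3 × 5^2 × 29 = 139200.
Smallest N > 81 is LCM + 81 = 139200 + 81 = 139281.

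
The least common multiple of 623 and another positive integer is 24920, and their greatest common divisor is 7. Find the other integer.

gcd × lcm = product of the two integers, so the other integer is (7 × 24920) / 623 = 280.

280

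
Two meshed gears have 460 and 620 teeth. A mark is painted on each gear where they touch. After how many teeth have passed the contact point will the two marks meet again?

They coincide at every common multiple of the periods; the first is the LCM.
460 = 2^2 × 5 × 23
620 = 2^2 × 5 × 31
LCM(460, 620) = 2^2 × 5 × 23 × 31 = 14260.

14260 teeth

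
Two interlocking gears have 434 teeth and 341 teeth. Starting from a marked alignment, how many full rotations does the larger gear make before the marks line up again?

The first common completion time is the LCM of the periods.
434 = 2 × 7 × 31
341 = 11 × 31
LCM(434, 341) = 2 × 7 × 11 × 31 = 4774.
Rotations for period 434: 4774 / 434 = 11.

11 rotations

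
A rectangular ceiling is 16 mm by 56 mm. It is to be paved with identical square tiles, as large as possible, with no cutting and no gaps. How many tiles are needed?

14

Tile side = gcd(16, 56).
16 = 2^4
56 = 2^3 × 7
gcd(16, 56) = 2^3 = 8.
Tiles: (16/8) × (56/8) = 2 × 7 = 14.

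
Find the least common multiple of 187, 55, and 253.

21505

187 = 11 × 17
55 = 5 × 11
253 = 11 × 23
LCM(187, 55, 253) = 5 × 11 × 17 × 23 = 21505.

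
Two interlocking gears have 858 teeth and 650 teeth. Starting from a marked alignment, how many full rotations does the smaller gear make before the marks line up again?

All finish a whole number of cycles simultaneously at t = LCM of the periods.
858 = 2 × 3 × 11 × 13
650 = 2 × 5^2 × 13
LCM(858, 650) = 2 × 3 × 5^2 × 11 × 13 = 21450.
Rotations for period 650: 21450 / 650 = 33.

33 rotations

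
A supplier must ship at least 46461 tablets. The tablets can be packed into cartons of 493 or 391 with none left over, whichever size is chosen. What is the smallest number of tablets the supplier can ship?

The number of tablets must be a common multiple of 493 and 391, so a multiple of their LCM.
493 = 17 × 29
391 = 17 × 23
LCM(493, 391) = 17 × 23 × 29 = 11339.
Smallest multiple of 11339 that is ≥ 46461: ⌈46461/11339⌉ × 11339 = 5 × 11339 = 56695.

56695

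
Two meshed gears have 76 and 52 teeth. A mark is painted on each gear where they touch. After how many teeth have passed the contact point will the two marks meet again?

We need the least common multiple of the intervals.
76 = 2^2 × 19
52 = 2^2 × 13
LCM(76, 52) = 2^2 × 13 × 19 = 988.

988 teeth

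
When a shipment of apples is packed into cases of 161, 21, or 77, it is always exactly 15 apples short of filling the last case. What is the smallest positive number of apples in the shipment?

5298

Being 15 short of a full case of size k means N ≡ −15 (mod k), i.e. N + 15 is a multiple of each size.
161 = 7 × 23
21 = 3 × 7
77 = 7 × 11
LCM(161, 21, 77) = 3 × 7 × 11 × 23 = 5313.
Smallest positive N is 5313 − 15 = 5298.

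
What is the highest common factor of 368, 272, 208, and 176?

368 = 2^4 × 23
272 = 2^4 × 17
208 = 2^4 × 13
176 = 2^4 × 11
gcd(368, 272, 208, 176) = 2^4 = 16.

16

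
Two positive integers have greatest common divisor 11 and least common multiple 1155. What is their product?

12705

For any two positive integers, gcd × lcm = product = 11 × 1155 = 12705.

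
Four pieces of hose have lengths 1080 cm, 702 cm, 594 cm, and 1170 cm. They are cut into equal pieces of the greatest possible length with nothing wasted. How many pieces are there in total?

197

Piece length = gcd(1080, 702, 594, 1170).
1080 = 2^3 × 3^3 × 5
702 = 2 × 3^3 × 13
594 = 2 × 3^3 × 11
1170 = 2 × 3^2 × 5 × 13
gcd(1080, 702, 594, 1170) = 2 × 3^2 = 18.
Total pieces = 1080/18 + 702/18 + 594/18 + 1170/18 = 60 + 39 + 33 + 65 = 197.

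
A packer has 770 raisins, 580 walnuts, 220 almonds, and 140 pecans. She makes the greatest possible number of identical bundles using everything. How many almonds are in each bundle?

Number of bundles = gcd(770, 580, 220, 140).
770 = 2 × 5 × 7 × 11
580 = 2^2 × 5 × 29
220 = 2^2 × 5 × 11
140 = 2^2 × 5 × 7
gcd(770, 580, 220, 140) = 2 × 5 = 10.
almonds per bundle = 220 / 10 = 22.

22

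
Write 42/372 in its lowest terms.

42 = 2 × 3 × 7
372 = 2^2 × 3 × 31
gcd(42, 372) = 2 × 3 = 6.
Divide numerator and denominator by 6: 42/372 = 7/62.

7/62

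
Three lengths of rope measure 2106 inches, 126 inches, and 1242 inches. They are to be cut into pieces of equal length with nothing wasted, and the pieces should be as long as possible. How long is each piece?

18 inches

The greatest length dividing all of 2106, 126, and 1242 is their gcd.
2106 = 2 × 3^4 × 13
126 = 2 × 3^2 × 7
1242 = 2 × 3^3 × 23
gcd(2106, 126, 1242) = 2 × 3^2 = 18.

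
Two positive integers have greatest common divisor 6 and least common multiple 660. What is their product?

3960

For any two positive integers, gcd × lcm = product = 6 × 660 = 3960.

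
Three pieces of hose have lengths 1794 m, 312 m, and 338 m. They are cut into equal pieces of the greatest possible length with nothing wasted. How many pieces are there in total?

94

Piece length = gcd(1794, 312, 338).
1794 = 2 × 3 × 13 × 23
312 = 2^3 × 3 × 13
338 = 2 × 13^2
gcd(1794, 312, 338) = 2 × 13 = 26.
Total pieces = 1794/26 + 312/26 + 338/26 = 69 + 12 + 13 = 94.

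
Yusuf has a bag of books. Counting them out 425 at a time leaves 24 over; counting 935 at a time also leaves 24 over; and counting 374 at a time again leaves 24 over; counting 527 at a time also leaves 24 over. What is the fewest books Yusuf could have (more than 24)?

N − 24 must be a common multiple of 425, 935, 374, and 527.
425 = 5^2 × 17
935 = 5 × 11 × 17
374 = 2 × 11 × 17
527 = 17 × 31
LCM(425, 935, 374, 527) = 2 × 5^2 × 11 × 17 × 31 = 289850.
Smallest N > 24 is LCM + 24 = 289850 + 24 = 289874.

289874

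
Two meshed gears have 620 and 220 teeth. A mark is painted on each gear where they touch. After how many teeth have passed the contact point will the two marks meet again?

They coincide at every common multiple of the periods; the first is the LCM.
620 = 2^2 × 5 × 31
220 = 2^2 × 5 × 11
LCM(620, 220) = 2^2 × 5 × 11 × 31 = 6820.

6820 teeth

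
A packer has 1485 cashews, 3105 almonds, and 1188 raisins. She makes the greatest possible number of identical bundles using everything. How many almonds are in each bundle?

115

Number of bundles = gcd(1485, 3105, 1188).
1485 = 3^3 × 5 × 11
3105 = 3^3 × 5 × 23
1188 = 2^2 × 3^3 × 11
gcd(1485, 3105, 1188) = 3^3 = 27.
almonds per bundle = 3105 / 27 = 115.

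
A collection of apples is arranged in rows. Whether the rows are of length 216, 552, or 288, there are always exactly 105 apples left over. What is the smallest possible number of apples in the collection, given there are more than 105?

19977

N − 105 must be a common multiple of 216, 552, and 288.
216 = 2^3 × 3^3
552 = 2^3 × 3 × 23
288 = 2^5 × 3^2
LCM(216, 552, 288) = 2^5 × 3^3 × 23 = 19872.
Smallest N > 105 is LCM + 105 = 19872 + 105 = 19977.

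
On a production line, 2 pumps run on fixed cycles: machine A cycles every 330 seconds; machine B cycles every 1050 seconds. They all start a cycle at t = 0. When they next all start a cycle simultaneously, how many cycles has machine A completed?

They are all back at their starting positions together after one LCM of the periods.
330 = 2 × 3 × 5 × 11
1050 = 2 × 3 × 5^2 × 7
LCM(330, 1050) = 2 × 3 × 5^2 × 7 × 11 = 11550.
Cycles for period 330: 11550 / 330 = 35.

35 cycles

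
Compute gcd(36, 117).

36 = 2^2 × 3^2
117 = 3^2 × 13
gcd(36, 117) = 3^2 = 9.

9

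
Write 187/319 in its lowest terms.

187 = 11 × 17
319 = 11 × 29
gcd(187, 319) = 11.
Divide numerator and denominator by 11: 187/319 = 17/29.

17/29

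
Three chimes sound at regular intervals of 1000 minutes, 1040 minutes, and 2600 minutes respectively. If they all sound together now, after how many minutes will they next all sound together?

26000 minutes

We need the least common multiple of the intervals.
1000 = 2^3 × 5^3
1040 = 2^4 × 5 × 13
2600 = 2^3 × 5^2 × 13
LCM(1000, 1040, 2600) = 2^4 × 5^3 × 13 = 26000.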